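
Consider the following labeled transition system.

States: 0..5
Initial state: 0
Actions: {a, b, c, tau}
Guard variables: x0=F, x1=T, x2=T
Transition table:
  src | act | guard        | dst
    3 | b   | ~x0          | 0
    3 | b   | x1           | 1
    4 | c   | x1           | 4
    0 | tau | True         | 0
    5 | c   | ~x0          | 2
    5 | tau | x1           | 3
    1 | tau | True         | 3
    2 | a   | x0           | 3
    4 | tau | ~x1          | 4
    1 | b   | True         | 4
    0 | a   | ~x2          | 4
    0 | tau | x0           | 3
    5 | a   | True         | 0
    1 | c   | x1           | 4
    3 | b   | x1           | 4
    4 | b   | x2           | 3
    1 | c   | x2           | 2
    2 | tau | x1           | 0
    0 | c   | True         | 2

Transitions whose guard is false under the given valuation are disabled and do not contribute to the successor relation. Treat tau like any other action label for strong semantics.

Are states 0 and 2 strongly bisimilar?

Refine partition for ~:
  round 0: {{0,1,2,3,4,5}}
  round 1: {{0},{1},{2},{3},{4},{5}}
Fixed point at round 2; 6 class(es).
[0]={0}  [2]={2}

Answer: NOT BISIMILAR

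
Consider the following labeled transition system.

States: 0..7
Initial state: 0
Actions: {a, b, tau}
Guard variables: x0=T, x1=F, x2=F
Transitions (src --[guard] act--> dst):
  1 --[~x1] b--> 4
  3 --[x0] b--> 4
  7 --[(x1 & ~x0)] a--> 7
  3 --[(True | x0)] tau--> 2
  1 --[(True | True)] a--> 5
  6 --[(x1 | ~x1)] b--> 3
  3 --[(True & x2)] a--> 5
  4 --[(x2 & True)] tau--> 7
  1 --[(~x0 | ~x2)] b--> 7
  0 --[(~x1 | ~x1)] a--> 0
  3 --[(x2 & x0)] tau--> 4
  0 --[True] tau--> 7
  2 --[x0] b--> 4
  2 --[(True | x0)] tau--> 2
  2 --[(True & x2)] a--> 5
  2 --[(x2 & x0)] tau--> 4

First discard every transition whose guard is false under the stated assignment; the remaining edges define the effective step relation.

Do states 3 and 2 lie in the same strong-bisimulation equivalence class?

Compute ~ classes (split until stable):
  P[0] = {{0,1,2,3,4,5,6,7}}
  P[1] = {{0},{1},{2,3},{4,5,7},{6}}
5 equivalence class(es) (converged in 2)
3∈{2,3}, 2∈{2,3}

Answer: BISIMILAR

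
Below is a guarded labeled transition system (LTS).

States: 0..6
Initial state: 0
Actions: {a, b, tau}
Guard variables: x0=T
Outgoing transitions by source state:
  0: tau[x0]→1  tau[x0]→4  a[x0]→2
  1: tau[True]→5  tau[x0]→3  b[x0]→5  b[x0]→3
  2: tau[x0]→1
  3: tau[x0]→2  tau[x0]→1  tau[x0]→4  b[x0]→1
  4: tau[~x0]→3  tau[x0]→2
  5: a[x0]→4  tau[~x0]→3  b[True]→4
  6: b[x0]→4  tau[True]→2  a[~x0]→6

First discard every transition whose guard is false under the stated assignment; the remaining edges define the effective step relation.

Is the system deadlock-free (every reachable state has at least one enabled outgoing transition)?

Answer: DEADLOCK-FREE

Trace:
Reachable = {0,1,2,3,4,5}
  0: a→2  tau→1  tau→4  [deg 3]
  1: b→3  b→5  tau→3  tau→5  [deg 4]
  2: tau→1  [deg 1]
  3: b→1  tau→1  tau→2  tau→4  [deg 4]
  4: tau→2  [deg 1]
  5: a→4  b→4  [deg 2]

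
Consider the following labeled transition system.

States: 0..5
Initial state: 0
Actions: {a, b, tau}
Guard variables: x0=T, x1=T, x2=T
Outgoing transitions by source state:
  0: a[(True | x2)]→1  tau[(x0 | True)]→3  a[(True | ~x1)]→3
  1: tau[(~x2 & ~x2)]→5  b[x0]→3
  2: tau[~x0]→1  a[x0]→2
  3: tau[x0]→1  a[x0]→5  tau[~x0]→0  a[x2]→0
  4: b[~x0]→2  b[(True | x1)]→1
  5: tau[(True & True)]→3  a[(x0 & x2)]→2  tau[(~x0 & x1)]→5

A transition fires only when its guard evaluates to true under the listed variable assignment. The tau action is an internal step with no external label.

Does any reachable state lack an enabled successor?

Answer: DEADLOCK-FREE

Analysis:
Reach set: {0,1,2,3,5}
  0: a→1  a→3  tau→3  [deg 3]
  1: b→3  [deg 1]
  2: a→2  [deg 1]
  3: a→0  a→5  tau→1  [deg 3]
  5: a→2  tau→3  [deg 2]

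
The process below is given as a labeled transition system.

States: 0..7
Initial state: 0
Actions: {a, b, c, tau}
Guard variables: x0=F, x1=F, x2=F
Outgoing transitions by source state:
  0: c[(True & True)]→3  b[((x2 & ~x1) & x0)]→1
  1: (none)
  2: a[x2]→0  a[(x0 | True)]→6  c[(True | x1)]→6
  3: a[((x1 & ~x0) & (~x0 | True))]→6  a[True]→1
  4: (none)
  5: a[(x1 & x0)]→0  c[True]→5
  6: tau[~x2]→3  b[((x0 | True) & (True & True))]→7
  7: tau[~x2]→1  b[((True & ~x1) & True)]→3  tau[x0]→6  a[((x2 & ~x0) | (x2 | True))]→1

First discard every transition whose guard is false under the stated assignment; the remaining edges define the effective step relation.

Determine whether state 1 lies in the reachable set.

Answer: REACHABLE

Working:
10 transition(s) survive guard evaluation.
L0 = {0}
L1 = {3}  cumulative {0,3}
L2 = {1}  cumulative {0,1,3}
Reach set: {0,1,3}
Path to 1: c·a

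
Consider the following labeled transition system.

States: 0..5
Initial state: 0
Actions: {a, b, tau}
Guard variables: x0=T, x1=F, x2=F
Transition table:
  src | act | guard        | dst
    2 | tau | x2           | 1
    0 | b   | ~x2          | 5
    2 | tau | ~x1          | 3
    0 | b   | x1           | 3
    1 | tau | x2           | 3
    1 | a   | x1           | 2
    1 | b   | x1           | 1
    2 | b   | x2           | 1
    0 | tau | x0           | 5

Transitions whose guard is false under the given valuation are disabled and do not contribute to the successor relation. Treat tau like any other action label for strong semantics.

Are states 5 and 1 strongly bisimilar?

Compute ~ classes (split until stable):
  π0 = {{0,1,2,3,4,5}}
  π1 = {{0},{1,3,4,5},{2}}
stable after 2 split(s): 3 block(s)
[5]={1,3,4,5}  [1]={1,3,4,5}

Answer: BISIMILAR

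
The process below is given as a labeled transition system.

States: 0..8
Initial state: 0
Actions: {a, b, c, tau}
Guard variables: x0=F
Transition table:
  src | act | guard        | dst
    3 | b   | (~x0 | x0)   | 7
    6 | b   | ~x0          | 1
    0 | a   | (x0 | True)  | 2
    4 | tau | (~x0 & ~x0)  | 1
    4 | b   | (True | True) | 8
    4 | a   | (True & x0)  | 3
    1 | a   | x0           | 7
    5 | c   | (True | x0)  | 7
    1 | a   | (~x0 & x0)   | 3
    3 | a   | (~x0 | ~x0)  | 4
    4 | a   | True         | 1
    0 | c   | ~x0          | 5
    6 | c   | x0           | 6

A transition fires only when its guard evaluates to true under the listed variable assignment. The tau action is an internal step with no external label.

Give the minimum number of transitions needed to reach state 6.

Answer: UNREACHABLE

Analysis:
BFS to 6:
  L0 = {0}
  L1 = {2,5}
  L2 = {7}
6 never appears.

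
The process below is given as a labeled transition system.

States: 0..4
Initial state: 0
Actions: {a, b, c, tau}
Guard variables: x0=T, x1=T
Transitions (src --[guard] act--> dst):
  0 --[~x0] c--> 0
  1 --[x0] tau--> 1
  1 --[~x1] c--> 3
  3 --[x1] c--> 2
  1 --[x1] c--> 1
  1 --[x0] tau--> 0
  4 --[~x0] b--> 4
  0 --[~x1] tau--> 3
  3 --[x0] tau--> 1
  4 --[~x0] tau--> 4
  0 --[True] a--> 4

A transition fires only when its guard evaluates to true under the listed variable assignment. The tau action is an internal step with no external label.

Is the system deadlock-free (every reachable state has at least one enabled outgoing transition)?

Reachable = {0,4}
  0: a→4  [1 out]
  4: ∅  [STUCK]
trace reaching 4: a

Answer: DEADLOCK at state 4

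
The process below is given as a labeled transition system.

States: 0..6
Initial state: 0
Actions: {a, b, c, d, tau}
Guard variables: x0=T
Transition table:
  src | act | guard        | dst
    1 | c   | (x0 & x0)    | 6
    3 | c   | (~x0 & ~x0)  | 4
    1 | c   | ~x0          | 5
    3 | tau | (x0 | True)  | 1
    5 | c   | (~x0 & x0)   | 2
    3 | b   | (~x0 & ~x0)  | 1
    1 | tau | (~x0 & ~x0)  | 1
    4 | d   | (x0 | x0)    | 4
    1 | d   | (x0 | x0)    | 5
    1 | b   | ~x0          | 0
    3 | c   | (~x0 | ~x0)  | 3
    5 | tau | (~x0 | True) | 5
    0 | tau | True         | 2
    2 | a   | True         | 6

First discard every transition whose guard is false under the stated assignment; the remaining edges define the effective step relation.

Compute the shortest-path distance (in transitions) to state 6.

Breadth-first toward 6:
  Layer 0: {0}
  Layer 1: {2}
  Layer 2: {6}
first hit 6 at d=2 via tau·a

Answer: 2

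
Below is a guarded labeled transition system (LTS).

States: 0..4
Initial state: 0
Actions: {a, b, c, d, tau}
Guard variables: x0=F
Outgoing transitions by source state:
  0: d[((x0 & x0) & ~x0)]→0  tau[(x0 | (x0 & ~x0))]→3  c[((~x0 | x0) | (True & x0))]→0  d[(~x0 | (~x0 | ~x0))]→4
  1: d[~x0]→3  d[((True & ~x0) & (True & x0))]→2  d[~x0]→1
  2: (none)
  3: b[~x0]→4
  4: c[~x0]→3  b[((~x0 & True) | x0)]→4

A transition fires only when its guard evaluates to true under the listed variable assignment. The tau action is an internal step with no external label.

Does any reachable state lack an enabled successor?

Answer: DEADLOCK-FREE

Trace:
Reachable = {0,3,4}
  0: c→0  d→4  [deg 2]
  3: b→4  [deg 1]
  4: b→4  c→3  [deg 2]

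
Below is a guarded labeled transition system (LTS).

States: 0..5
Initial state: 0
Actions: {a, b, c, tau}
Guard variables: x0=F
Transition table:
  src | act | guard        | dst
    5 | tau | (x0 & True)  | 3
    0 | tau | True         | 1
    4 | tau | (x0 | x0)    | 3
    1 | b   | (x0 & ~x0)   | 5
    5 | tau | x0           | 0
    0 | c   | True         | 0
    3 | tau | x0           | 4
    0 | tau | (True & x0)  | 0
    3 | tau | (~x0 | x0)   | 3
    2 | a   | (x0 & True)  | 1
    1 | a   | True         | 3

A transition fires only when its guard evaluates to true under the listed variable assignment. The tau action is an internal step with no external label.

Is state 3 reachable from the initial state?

Guard filter leaves 4 enabled edge(s).
L0 = {0}
L1 = {1}  now seen {0,1}
L2 = {3}  now seen {0,1,3}
Reachable = {0,1,3}
witness 3: tau·a

Answer: REACHABLE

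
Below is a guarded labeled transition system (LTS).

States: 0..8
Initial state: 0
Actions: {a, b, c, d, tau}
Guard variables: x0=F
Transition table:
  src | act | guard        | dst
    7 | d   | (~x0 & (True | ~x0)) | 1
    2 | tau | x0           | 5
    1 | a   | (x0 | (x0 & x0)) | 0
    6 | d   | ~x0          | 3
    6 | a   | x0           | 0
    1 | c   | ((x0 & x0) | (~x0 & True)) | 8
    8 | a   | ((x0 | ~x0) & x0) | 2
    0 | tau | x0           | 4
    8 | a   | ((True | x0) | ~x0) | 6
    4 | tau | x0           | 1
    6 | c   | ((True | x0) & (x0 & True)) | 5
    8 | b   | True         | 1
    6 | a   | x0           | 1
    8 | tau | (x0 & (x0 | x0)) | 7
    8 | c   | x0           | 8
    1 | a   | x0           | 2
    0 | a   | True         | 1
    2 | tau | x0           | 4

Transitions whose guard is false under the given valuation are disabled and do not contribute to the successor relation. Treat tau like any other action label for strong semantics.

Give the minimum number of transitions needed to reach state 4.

Answer: UNREACHABLE

Analysis:
Layered search for 4:
  L0 = {0}
  L1 = {1}
  L2 = {8}
  L3 = {6}
  L4 = {3}
4 never appears.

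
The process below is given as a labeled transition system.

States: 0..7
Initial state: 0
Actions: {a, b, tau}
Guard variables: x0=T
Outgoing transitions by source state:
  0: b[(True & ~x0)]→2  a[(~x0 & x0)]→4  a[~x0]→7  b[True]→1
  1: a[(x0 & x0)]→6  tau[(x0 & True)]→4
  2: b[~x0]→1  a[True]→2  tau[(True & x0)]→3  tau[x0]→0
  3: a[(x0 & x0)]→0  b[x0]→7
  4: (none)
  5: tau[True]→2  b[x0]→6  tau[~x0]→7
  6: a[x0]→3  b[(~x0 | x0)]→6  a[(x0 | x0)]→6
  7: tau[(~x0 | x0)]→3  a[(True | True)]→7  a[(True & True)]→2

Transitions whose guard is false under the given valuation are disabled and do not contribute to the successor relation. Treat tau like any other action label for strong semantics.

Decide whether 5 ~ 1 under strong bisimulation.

Answer: NOT BISIMILAR

Trace:
Refine partition for ~:
  π0 = {{0,1,2,3,4,5,6,7}}
  π1 = {{0},{1,2,7},{3,6},{4},{5}}
  π2 = {{0},{1},{2},{3},{4},{5},{6},{7}}
Fixed point at round 3; 8 class(es).
[5]={5}  [1]={1}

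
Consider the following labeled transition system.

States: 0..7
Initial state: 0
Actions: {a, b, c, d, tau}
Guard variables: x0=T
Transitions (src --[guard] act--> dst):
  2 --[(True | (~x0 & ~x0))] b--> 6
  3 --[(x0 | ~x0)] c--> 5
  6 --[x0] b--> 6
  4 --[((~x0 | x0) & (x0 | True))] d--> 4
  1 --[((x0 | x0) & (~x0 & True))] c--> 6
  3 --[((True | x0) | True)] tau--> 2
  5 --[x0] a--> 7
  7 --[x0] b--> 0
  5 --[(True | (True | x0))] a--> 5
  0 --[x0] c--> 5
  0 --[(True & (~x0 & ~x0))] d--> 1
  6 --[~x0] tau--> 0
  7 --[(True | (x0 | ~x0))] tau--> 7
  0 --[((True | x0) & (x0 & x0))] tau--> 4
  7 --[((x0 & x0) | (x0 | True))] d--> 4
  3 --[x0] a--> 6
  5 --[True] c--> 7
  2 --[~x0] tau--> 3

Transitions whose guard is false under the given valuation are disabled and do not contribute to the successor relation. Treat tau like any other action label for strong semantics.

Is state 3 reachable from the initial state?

Answer: UNREACHABLE

Trace:
Guard filter leaves 14 enabled edge(s).
L0 = {0}
L1 = {4,5}  total {0,4,5}
L2 = {7}  total {0,4,5,7}
Reach set: {0,4,5,7}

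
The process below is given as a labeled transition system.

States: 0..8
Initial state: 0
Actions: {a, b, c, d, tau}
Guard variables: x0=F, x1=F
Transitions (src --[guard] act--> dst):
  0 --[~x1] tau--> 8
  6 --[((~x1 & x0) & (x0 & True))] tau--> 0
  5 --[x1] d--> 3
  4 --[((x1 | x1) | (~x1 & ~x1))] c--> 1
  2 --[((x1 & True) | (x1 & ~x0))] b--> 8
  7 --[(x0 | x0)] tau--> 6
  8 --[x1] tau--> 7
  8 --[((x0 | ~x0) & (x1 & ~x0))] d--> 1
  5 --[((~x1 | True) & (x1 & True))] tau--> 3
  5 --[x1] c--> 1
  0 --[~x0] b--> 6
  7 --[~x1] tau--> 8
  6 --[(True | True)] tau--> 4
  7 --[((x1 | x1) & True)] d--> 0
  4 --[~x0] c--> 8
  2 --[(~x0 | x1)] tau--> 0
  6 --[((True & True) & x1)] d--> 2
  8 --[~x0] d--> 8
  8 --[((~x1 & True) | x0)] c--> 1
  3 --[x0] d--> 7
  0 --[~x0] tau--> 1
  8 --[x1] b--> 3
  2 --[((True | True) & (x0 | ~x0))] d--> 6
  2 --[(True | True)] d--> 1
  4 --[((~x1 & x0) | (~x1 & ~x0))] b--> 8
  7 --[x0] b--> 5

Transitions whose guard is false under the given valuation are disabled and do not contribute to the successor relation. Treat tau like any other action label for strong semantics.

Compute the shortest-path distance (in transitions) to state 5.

Breadth-first toward 5:
  Layer 0: {0}
  Layer 1: {1,6,8}
  Layer 2: {4}
5 never appears.

Answer: UNREACHABLE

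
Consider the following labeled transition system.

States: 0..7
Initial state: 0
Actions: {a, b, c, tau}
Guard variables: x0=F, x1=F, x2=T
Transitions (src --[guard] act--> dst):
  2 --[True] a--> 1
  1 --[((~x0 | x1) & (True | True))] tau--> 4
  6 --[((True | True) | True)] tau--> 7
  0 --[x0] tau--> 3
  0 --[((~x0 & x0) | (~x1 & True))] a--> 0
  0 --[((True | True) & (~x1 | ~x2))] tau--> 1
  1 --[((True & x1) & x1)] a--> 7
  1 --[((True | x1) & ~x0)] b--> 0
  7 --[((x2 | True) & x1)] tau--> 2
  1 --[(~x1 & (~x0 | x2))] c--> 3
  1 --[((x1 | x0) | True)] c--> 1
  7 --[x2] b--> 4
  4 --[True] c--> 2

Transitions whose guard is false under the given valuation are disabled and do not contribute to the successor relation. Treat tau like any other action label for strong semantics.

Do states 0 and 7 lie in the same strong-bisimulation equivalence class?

Answer: NOT BISIMILAR

Trace:
Compute ~ classes (split until stable):
  P[0] = {{0,1,2,3,4,5,6,7}}
  P[1] = {{0},{1},{2},{3,5},{4},{6},{7}}
Fixed point at round 2; 7 class(es).
0∈{0}, 7∈{7}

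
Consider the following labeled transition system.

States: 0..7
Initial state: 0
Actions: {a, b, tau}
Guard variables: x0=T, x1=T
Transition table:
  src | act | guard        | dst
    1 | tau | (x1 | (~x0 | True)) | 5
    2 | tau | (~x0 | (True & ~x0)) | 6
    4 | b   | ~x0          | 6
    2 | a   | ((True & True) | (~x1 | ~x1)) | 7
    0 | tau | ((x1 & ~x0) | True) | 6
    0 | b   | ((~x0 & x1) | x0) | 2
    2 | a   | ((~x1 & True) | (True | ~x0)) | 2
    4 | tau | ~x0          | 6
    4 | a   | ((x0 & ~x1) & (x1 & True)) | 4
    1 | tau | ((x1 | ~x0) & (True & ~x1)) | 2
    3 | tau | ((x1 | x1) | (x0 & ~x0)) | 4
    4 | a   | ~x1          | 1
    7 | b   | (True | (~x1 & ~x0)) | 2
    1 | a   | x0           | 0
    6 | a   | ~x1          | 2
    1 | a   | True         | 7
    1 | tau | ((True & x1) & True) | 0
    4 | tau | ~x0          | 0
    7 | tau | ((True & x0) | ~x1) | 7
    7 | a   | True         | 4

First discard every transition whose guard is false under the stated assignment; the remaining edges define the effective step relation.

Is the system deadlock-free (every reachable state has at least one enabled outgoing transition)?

Reach set: {0,2,4,6,7}
  0: b→2  tau→6  [2 exit(s)]
  2: a→2  a→7  [2 exit(s)]
  4: ∅  [STUCK]
  6: ∅  [STUCK]
  7: a→4  b→2  tau→7  [3 exit(s)]
Path to 4: b·a·a

Answer: DEADLOCK at state 4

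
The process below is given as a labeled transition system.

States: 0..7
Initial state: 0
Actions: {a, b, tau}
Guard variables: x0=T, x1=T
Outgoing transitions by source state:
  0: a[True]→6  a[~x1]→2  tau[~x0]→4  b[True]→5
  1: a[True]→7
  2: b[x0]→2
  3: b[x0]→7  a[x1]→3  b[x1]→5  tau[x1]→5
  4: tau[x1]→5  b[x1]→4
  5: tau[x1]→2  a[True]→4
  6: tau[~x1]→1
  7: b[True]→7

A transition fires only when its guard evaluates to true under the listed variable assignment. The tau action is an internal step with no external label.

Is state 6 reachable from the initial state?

Answer: REACHABLE

Working:
13 transition(s) survive guard evaluation.
depth 0: {0}
depth 1: {5,6}  total {0,5,6}
depth 2: {2,4}  total {0,2,4,5,6}
Reachable = {0,2,4,5,6}
witness 6: a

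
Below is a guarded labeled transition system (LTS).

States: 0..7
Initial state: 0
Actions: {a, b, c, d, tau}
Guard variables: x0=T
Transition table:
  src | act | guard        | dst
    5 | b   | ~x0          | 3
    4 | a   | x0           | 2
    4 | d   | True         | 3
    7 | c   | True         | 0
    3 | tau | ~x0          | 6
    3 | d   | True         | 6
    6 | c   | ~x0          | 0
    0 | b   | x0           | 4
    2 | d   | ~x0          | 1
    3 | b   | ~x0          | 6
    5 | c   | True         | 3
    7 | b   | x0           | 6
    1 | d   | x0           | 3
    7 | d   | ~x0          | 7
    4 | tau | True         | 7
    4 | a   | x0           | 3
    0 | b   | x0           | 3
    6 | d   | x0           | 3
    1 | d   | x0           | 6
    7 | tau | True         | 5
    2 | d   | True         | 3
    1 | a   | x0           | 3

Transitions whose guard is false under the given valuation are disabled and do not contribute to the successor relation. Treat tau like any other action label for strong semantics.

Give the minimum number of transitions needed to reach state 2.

Layered search for 2:
  depth 0: {0}
  depth 1: {3,4}
  depth 2: {2,6,7}
first hit 2 at d=2 via b·a

Answer: 2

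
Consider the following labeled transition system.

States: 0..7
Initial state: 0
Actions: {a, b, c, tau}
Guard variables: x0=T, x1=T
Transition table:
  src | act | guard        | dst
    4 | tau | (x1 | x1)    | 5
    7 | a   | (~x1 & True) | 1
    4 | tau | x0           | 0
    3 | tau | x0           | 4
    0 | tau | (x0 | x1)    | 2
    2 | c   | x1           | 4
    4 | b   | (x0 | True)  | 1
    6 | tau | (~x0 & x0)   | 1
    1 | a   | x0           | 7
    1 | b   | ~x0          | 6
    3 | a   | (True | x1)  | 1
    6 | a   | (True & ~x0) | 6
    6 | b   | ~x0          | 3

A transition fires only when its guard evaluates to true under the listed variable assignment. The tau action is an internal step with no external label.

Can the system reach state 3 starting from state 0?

Answer: UNREACHABLE

Working:
Guard filter leaves 8 enabled edge(s).
depth 0: {0}
depth 1: {2}  total {0,2}
depth 2: {4}  total {0,2,4}
depth 3: {1,5}  total {0,1,2,4,5}
depth 4: {7}  total {0,1,2,4,5,7}
R = {0,1,2,4,5,7}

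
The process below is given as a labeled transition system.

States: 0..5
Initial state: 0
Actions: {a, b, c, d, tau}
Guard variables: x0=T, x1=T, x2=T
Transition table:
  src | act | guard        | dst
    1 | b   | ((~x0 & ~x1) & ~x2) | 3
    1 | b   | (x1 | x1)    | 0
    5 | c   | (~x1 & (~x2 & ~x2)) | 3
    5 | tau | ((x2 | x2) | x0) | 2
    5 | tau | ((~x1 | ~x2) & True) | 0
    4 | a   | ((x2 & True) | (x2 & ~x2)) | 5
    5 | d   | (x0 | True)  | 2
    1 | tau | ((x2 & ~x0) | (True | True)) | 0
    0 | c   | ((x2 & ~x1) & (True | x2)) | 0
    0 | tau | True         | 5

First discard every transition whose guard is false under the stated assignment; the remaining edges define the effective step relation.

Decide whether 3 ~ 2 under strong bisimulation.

Compute ~ classes (split until stable):
  P[0] = {{0,1,2,3,4,5}}
  P[1] = {{0},{1},{2,3},{4},{5}}
Fixed point at round 2; 5 class(es).
class of 3: {2,3}; class of 2: {2,3}

Answer: BISIMILAR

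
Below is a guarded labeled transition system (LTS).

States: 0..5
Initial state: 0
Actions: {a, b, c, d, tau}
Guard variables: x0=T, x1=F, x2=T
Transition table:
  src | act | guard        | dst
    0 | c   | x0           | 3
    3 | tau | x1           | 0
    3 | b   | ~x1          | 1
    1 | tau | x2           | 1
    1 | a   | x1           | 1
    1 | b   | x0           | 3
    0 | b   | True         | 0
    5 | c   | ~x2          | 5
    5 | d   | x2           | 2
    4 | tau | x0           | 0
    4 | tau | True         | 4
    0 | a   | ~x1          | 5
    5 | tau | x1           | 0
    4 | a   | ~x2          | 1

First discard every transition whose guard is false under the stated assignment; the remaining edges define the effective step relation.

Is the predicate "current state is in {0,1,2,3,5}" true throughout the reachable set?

Answer: INVARIANT HOLDS

Analysis:
Safe = {0,1,2,3,5}
R = {0,1,2,3,5}
  0: safe
  1: safe
  2: safe
  3: safe
  5: safe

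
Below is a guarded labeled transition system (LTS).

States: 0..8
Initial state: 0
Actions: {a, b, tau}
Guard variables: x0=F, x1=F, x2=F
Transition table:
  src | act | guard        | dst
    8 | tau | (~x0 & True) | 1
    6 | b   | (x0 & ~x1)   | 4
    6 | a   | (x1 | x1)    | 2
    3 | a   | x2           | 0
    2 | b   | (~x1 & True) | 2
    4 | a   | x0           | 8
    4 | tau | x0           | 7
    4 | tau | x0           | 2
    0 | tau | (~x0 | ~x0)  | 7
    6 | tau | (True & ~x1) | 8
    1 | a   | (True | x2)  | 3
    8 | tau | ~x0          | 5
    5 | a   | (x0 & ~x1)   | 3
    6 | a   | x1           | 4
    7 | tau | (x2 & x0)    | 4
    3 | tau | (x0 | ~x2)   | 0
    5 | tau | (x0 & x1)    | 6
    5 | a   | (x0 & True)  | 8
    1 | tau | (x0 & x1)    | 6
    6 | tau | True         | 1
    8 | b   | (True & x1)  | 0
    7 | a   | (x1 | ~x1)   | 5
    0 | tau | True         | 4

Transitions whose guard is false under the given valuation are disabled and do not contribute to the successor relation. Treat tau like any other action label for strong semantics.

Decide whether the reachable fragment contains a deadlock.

R = {0,4,5,7}
  0: tau→4  tau→7  [2 exit(s)]
  4: ∅  [no exit]
  5: ∅  [no exit]
  7: a→5  [1 exit(s)]
trace reaching 4: tau

Answer: DEADLOCK at state 4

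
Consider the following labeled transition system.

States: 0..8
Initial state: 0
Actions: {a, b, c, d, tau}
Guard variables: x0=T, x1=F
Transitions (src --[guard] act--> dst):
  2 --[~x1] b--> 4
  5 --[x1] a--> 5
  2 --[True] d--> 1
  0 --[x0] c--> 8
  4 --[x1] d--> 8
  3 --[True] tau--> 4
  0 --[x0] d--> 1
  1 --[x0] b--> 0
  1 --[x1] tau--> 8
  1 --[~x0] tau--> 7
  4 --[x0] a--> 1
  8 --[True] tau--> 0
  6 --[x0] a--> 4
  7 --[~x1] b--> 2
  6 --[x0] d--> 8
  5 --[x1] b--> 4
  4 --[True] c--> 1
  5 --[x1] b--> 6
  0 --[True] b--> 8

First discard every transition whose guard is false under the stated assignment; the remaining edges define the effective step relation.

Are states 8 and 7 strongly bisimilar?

Answer: NOT BISIMILAR

Analysis:
Refine partition for ~:
  round 0: {{0,1,2,3,4,5,6,7,8}}
  round 1: {{0},{1,7},{2},{3,8},{4},{5},{6}}
  round 2: {{0},{1},{2},{3},{4},{5},{6},{7},{8}}
stable after 3 split(s): 9 block(s)
8∈{8}, 7∈{7}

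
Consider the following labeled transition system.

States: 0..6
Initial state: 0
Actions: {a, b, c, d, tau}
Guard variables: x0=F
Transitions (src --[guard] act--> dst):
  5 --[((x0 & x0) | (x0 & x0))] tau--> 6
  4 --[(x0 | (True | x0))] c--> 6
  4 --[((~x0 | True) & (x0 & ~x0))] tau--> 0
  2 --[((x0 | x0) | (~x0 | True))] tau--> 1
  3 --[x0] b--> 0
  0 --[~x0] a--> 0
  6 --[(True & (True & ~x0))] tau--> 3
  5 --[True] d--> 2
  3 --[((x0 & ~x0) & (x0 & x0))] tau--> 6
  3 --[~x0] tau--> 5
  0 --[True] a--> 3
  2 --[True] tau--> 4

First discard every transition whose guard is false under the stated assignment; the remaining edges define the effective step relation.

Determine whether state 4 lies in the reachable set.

After dropping false guards: 8 live edges.
depth 0: {0}
depth 1: {3}  cumulative {0,3}
depth 2: {5}  cumulative {0,3,5}
depth 3: {2}  cumulative {0,2,3,5}
depth 4: {1,4}  cumulative {0,1,2,3,4,5}
depth 5: {6}  cumulative {0,1,2,3,4,5,6}
R = {0,1,2,3,4,5,6}
trace reaching 4: a·tau·d·tau

Answer: REACHABLE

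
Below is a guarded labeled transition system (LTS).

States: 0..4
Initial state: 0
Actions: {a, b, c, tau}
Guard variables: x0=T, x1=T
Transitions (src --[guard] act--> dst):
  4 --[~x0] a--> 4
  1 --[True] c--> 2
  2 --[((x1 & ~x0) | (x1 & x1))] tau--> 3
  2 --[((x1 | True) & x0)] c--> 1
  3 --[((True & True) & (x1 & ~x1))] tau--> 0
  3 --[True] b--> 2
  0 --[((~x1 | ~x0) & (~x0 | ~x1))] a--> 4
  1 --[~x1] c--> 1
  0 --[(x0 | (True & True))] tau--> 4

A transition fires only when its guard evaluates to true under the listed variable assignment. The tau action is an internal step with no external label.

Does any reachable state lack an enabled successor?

Reachable = {0,4}
  0: tau→4  [deg 1]
  4: ∅  [deadlock]
witness 4: tau

Answer: DEADLOCK at state 4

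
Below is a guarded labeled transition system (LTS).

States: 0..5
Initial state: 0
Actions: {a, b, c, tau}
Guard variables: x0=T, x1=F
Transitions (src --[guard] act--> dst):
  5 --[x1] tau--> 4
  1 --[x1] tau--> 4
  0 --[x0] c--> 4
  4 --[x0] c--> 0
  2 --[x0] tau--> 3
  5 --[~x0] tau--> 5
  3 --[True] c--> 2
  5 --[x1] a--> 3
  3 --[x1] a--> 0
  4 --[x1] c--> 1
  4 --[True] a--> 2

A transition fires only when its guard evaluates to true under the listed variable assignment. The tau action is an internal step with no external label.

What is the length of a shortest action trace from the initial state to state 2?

Answer: 2

Trace:
BFS to 2:
  depth 0: {0}
  depth 1: {4}
  depth 2: {2}
depth(2)=2, e.g. c·a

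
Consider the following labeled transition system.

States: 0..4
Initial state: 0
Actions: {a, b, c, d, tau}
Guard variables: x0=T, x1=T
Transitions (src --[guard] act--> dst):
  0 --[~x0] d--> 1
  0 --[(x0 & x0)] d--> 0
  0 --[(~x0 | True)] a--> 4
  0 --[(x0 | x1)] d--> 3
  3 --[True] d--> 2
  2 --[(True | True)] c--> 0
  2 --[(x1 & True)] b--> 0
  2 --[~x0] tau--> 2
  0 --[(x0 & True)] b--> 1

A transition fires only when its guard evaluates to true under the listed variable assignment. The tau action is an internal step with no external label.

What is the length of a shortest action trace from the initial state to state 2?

Answer: 2

Working:
Layered search for 2:
  Layer 0: {0}
  Layer 1: {1,3,4}
  Layer 2: {2}
first hit 2 at d=2 via d·d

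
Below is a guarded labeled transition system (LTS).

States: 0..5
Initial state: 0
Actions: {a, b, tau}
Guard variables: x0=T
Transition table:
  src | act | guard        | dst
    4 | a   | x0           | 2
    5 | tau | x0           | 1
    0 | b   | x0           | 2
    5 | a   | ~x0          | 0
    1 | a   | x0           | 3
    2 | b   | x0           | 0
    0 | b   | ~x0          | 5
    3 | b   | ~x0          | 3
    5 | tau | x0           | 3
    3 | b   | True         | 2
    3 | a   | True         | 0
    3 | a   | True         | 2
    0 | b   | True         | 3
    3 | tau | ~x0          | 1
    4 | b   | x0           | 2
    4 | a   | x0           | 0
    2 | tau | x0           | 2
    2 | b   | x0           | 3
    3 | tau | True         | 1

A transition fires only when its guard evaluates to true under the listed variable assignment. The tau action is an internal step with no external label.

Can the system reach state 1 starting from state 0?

Answer: REACHABLE

Analysis:
After dropping false guards: 15 live edges.
L0 = {0}
L1 = {2,3}  total {0,2,3}
L2 = {1}  total {0,1,2,3}
Reach set: {0,1,2,3}
Path to 1: b·tau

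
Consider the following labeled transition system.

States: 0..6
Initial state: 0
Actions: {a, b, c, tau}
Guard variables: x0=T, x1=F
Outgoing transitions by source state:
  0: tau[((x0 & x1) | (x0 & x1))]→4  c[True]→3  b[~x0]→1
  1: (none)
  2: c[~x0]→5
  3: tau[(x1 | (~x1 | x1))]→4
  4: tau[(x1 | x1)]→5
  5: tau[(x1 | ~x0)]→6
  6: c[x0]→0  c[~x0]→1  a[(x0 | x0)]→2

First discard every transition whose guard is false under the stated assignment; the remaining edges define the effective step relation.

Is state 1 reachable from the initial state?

Guard filter leaves 4 enabled edge(s).
Layer 0: {0}
Layer 1: {3}  now seen {0,3}
Layer 2: {4}  now seen {0,3,4}
Reach set: {0,3,4}

Answer: UNREACHABLE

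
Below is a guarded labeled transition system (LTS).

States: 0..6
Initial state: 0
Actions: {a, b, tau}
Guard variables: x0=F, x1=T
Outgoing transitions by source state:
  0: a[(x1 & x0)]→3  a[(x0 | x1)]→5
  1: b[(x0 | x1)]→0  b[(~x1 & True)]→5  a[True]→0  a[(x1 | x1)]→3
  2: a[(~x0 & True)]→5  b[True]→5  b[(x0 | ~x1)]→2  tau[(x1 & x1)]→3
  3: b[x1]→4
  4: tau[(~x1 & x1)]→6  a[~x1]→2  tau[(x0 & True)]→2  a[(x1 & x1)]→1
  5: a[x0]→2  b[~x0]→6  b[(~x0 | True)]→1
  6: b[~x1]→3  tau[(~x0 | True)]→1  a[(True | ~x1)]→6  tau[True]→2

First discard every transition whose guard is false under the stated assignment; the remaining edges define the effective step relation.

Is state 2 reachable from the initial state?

After dropping false guards: 14 live edges.
depth 0: {0}
depth 1: {5}  now seen {0,5}
depth 2: {1,6}  now seen {0,1,5,6}
depth 3: {2,3}  now seen {0,1,2,3,5,6}
depth 4: {4}  now seen {0,1,2,3,4,5,6}
Reachable = {0,1,2,3,4,5,6}
Path to 2: a·b·tau

Answer: REACHABLE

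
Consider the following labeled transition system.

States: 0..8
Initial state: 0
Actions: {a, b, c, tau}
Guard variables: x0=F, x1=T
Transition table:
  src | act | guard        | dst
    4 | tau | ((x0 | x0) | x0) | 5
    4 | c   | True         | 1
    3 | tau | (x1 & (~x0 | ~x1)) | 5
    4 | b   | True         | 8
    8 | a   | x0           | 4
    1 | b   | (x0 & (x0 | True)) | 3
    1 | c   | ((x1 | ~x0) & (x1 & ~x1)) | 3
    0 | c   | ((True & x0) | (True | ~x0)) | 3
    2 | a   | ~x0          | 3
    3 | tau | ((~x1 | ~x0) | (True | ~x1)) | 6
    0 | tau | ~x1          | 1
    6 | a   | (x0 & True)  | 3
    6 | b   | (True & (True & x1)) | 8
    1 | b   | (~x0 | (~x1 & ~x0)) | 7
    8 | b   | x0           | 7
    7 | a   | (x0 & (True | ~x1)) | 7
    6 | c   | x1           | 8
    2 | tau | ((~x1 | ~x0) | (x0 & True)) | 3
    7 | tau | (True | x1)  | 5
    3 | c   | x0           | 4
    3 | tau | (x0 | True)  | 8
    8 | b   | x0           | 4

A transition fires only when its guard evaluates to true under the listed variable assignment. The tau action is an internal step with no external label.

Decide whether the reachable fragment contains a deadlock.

Answer: DEADLOCK at state 5

Working:
Reachable = {0,3,5,6,8}
  0: c→3  [1 exit(s)]
  3: tau→5  tau→6  tau→8  [3 exit(s)]
  5: ∅  [STUCK]
  6: b→8  c→8  [2 exit(s)]
  8: ∅  [STUCK]
trace reaching 5: c·tau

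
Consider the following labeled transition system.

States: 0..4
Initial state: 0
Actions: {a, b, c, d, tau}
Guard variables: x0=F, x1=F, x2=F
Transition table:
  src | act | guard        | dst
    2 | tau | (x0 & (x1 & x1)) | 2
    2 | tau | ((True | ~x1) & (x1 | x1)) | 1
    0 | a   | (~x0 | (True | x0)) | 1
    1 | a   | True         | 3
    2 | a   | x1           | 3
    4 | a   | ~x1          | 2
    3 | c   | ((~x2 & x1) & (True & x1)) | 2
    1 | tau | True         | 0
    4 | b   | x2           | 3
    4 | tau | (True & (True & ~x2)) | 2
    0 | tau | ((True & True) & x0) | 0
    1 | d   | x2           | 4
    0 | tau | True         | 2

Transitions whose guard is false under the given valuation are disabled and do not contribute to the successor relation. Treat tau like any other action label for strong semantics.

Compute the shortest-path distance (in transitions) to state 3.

Answer: 2

Analysis:
Breadth-first toward 3:
  L0 = {0}
  L1 = {1,2}
  L2 = {3}
first hit 3 at d=2 via a·a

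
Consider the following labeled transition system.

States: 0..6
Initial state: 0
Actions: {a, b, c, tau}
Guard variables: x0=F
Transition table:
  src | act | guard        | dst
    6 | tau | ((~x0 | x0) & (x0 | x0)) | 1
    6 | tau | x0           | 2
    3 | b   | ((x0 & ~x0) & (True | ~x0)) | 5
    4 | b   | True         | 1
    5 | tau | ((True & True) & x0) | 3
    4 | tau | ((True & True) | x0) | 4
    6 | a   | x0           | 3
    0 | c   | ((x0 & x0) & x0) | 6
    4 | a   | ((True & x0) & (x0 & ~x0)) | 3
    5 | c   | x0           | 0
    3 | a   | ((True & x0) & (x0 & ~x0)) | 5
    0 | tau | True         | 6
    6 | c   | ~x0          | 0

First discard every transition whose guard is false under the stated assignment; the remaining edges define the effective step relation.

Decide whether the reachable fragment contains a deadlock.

Answer: DEADLOCK-FREE

Working:
Reach set: {0,6}
  0: tau→6  [1 exit(s)]
  6: c→0  [1 exit(s)]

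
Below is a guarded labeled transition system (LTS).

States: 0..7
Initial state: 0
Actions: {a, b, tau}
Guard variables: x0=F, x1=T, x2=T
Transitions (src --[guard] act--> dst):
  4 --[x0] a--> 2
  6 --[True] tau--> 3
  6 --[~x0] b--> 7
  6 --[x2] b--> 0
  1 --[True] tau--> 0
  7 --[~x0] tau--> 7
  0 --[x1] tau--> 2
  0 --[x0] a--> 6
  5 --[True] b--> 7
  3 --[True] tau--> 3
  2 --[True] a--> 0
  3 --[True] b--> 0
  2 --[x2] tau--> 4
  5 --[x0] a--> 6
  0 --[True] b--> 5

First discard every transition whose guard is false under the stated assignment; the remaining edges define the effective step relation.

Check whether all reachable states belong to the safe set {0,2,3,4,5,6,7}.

Safe = {0,2,3,4,5,6,7}
Reachable = {0,2,4,5,7}
  0: safe
  2: safe
  4: safe
  5: safe
  7: safe

Answer: INVARIANT HOLDS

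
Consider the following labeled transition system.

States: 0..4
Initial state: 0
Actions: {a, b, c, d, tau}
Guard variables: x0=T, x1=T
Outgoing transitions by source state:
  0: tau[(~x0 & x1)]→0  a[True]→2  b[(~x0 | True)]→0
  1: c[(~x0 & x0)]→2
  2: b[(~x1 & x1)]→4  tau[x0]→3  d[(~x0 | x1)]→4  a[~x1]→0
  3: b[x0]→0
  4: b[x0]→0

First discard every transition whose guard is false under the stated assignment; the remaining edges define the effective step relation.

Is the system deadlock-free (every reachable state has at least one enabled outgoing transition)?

Answer: DEADLOCK-FREE

Working:
Reach set: {0,2,3,4}
  0: a→2  b→0  [deg 2]
  2: d→4  tau→3  [deg 2]
  3: b→0  [deg 1]
  4: b→0  [deg 1]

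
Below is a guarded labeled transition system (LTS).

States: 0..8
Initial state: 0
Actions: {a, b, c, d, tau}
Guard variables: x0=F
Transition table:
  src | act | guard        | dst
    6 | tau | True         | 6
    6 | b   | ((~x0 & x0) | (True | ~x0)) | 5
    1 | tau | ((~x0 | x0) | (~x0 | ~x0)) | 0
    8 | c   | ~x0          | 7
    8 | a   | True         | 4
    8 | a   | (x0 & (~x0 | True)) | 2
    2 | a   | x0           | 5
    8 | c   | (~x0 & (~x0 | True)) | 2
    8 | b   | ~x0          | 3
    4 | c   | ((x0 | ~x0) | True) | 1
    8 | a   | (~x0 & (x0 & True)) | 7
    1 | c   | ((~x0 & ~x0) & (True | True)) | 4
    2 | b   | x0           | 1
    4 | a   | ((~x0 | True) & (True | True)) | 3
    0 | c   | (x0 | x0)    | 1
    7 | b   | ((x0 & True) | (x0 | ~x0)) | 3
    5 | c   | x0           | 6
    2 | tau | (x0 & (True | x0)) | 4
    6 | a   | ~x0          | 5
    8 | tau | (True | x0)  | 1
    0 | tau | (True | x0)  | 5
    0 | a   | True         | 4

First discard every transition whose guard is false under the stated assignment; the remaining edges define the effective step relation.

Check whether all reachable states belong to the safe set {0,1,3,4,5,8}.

Inv-set: {0,1,3,4,5,8}
R = {0,1,3,4,5}
  0: ✓
  1: ✓
  3: ✓
  4: ✓
  5: ✓

Answer: INVARIANT HOLDS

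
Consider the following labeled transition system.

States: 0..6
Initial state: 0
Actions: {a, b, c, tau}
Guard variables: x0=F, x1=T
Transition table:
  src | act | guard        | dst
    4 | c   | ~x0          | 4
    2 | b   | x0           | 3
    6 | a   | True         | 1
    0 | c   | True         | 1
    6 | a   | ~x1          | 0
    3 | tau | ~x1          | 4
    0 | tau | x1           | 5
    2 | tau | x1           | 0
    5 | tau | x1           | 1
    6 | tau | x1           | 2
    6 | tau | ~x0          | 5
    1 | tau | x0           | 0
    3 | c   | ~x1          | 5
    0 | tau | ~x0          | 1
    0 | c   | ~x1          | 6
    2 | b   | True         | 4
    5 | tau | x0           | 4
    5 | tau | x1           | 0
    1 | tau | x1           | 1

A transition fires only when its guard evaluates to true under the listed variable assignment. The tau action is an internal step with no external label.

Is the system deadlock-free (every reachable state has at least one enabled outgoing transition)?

Answer: DEADLOCK-FREE

Trace:
Reachable = {0,1,5}
  0: c→1  tau→1  tau→5  [deg 3]
  1: tau→1  [deg 1]
  5: tau→0  tau→1  [deg 2]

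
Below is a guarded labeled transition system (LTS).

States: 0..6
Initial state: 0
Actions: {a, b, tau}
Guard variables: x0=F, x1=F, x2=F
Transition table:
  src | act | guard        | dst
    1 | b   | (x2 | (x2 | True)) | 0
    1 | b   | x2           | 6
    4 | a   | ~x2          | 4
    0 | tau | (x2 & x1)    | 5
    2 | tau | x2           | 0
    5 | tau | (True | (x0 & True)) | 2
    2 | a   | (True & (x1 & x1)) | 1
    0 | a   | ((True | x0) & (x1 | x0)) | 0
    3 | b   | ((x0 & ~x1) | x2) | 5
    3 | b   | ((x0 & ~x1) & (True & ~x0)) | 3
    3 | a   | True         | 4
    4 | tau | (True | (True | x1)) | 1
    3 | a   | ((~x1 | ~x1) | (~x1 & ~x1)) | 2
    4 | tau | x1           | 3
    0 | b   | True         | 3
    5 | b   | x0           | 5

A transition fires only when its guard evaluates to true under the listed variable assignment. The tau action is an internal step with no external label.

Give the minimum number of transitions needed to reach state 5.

Answer: UNREACHABLE

Working:
Breadth-first toward 5:
  Layer 0: {0}
  Layer 1: {3}
  Layer 2: {2,4}
  Layer 3: {1}
5 never appears.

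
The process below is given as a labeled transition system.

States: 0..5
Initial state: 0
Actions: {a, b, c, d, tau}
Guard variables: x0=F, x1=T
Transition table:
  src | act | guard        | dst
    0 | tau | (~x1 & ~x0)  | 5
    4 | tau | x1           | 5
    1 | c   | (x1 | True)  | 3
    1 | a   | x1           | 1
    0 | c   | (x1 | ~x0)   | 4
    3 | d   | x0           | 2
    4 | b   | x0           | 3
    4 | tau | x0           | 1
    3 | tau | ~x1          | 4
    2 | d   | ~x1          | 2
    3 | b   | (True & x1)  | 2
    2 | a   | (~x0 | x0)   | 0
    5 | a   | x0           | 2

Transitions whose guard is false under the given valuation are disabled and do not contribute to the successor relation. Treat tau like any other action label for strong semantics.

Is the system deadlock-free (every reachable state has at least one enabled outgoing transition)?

Answer: DEADLOCK at state 5

Trace:
R = {0,4,5}
  0: c→4  [deg 1]
  4: tau→5  [deg 1]
  5: ∅  [no exit]
Path to 5: c·tau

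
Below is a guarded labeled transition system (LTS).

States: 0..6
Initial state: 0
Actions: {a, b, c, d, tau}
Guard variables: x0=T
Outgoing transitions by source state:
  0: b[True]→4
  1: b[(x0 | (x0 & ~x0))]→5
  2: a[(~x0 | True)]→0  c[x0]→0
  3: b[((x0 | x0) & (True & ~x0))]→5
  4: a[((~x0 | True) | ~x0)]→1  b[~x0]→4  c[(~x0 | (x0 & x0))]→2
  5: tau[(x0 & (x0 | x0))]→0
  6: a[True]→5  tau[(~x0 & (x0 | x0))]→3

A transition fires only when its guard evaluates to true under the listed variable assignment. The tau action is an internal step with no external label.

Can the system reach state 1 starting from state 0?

Guard filter leaves 8 enabled edge(s).
Layer 0: {0}
Layer 1: {4}  now seen {0,4}
Layer 2: {1,2}  now seen {0,1,2,4}
Layer 3: {5}  now seen {0,1,2,4,5}
Reach set: {0,1,2,4,5}
Path to 1: b·a

Answer: REACHABLE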